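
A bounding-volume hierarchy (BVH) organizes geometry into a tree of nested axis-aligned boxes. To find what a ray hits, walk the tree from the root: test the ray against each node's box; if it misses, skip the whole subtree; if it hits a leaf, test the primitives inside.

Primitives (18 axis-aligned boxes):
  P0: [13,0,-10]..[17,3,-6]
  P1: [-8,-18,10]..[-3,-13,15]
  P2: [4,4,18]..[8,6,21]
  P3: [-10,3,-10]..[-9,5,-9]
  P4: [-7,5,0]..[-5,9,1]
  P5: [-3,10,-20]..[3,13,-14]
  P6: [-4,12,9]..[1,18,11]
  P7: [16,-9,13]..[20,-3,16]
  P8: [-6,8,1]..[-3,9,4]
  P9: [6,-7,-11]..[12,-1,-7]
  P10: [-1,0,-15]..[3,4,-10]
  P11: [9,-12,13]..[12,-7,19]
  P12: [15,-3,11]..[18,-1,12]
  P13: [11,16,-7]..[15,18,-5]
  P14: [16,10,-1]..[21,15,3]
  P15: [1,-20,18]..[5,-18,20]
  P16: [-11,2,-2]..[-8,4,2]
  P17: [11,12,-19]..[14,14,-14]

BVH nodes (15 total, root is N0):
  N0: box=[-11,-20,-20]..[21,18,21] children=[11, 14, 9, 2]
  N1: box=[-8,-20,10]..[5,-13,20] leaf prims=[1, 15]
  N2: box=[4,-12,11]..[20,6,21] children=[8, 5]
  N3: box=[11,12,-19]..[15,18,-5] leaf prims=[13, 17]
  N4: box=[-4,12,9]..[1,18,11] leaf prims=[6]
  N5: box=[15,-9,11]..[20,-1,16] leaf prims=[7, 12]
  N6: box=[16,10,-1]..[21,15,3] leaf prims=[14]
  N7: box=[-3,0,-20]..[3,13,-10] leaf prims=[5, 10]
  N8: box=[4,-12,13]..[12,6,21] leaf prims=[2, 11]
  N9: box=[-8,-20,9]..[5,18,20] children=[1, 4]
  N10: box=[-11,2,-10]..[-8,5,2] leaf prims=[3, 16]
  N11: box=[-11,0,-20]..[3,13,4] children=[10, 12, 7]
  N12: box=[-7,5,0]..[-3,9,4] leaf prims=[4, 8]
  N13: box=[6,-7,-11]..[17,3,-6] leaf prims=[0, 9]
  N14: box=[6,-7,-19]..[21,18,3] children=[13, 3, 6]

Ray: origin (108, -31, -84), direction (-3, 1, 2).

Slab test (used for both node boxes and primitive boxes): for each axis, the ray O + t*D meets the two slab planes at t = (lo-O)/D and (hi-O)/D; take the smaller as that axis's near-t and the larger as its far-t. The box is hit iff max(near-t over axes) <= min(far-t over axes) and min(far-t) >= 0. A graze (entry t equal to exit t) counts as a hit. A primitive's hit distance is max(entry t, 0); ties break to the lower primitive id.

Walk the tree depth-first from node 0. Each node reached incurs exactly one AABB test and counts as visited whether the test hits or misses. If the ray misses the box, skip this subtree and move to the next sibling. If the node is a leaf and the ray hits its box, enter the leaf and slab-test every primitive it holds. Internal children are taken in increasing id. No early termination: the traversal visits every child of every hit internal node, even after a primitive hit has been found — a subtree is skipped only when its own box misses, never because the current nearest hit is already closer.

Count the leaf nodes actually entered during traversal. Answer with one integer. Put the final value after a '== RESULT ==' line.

Walk:
N0 x:[29,119/3] y:[11,49] z:[32,105/2] -> hit [32,119/3], descend [2, 9, 11, 14]
  N2 x:[88/3,104/3] y:[19,37] z:[95/2,105/2] -> miss, prune
  N9 x:[103/3,116/3] y:[11,49] z:[93/2,52] -> miss, prune
  N11 x:[35,119/3] y:[31,44] z:[32,44] -> hit [35,119/3], descend [7, 10, 12]
    N7 x:[35,37] y:[31,44] z:[32,37] -> hit [35,37] leaf, test {P5(miss), P10@t=35}
    N10 x:[116/3,119/3] y:[33,36] z:[37,43] -> miss, prune
    N12 x:[37,115/3] y:[36,40] z:[42,44] -> miss, prune
  N14 x:[29,34] y:[24,49] z:[65/2,87/2] -> hit [65/2,34], descend [3, 6, 13]
    N3 x:[31,97/3] y:[43,49] z:[65/2,79/2] -> miss, prune
    N6 x:[29,92/3] y:[41,46] z:[83/2,87/2] -> miss, prune
    N13 x:[91/3,34] y:[24,34] z:[73/2,39] -> miss, prune

Visited [0, 2, 9, 11, 7, 10, 12, 14, 3, 6, 13]. Tests: 11 box, 1 leaf. Nearest: P10.

== RESULT ==
1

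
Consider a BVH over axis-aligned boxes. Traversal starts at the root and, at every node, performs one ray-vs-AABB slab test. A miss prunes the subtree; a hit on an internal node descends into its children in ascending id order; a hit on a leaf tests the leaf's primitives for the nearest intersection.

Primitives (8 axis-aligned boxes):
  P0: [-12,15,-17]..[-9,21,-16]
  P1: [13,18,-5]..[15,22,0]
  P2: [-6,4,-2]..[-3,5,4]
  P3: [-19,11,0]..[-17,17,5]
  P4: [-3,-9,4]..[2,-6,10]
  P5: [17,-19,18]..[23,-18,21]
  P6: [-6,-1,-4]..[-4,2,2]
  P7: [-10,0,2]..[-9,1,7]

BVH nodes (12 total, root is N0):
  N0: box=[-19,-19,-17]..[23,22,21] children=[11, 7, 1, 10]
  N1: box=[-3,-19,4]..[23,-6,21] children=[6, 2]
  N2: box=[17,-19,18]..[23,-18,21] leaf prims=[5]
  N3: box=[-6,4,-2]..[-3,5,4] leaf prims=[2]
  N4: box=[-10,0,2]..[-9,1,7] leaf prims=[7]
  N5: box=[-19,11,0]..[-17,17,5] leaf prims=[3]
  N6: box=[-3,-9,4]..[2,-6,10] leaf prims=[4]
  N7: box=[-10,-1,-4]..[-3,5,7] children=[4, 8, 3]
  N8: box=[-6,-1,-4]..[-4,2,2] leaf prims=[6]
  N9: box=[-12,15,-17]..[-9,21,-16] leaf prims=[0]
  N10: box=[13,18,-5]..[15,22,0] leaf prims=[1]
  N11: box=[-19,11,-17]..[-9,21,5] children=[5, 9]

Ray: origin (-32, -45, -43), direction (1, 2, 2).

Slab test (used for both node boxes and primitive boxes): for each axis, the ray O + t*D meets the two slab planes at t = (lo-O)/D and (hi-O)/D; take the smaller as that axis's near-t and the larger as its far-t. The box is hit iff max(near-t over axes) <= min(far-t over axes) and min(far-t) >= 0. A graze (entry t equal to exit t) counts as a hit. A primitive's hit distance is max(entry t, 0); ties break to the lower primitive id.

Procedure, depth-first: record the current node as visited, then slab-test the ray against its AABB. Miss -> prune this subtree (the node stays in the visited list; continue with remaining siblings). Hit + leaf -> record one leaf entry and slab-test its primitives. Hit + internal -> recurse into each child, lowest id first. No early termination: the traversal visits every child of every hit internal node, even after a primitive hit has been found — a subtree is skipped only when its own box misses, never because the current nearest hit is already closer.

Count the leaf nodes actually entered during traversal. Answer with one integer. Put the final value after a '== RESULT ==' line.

Trace the traversal:
N0 x:[13,55] y:[13,67/2] z:[13,32] -> hit [13,32], descend [1, 7, 10, 11]
  N1 x:[29,55] y:[13,39/2] z:[47/2,32] -> miss, prune
  N7 x:[22,29] y:[22,25] z:[39/2,25] -> hit [22,25], descend [3, 4, 8]
    N3 x:[26,29] y:[49/2,25] z:[41/2,47/2] -> miss, prune
    N4 x:[22,23] y:[45/2,23] z:[45/2,25] -> hit [45/2,23] leaf, test {P7@t=45/2}
    N8 x:[26,28] y:[22,47/2] z:[39/2,45/2] -> miss, prune
  N10 x:[45,47] y:[63/2,67/2] z:[19,43/2] -> miss, prune
  N11 x:[13,23] y:[28,33] z:[13,24] -> miss, prune

8 AABB tests over nodes [0, 1, 7, 3, 4, 8, 10, 11]; 1 leaf entered; closest P7.

== RESULT ==
1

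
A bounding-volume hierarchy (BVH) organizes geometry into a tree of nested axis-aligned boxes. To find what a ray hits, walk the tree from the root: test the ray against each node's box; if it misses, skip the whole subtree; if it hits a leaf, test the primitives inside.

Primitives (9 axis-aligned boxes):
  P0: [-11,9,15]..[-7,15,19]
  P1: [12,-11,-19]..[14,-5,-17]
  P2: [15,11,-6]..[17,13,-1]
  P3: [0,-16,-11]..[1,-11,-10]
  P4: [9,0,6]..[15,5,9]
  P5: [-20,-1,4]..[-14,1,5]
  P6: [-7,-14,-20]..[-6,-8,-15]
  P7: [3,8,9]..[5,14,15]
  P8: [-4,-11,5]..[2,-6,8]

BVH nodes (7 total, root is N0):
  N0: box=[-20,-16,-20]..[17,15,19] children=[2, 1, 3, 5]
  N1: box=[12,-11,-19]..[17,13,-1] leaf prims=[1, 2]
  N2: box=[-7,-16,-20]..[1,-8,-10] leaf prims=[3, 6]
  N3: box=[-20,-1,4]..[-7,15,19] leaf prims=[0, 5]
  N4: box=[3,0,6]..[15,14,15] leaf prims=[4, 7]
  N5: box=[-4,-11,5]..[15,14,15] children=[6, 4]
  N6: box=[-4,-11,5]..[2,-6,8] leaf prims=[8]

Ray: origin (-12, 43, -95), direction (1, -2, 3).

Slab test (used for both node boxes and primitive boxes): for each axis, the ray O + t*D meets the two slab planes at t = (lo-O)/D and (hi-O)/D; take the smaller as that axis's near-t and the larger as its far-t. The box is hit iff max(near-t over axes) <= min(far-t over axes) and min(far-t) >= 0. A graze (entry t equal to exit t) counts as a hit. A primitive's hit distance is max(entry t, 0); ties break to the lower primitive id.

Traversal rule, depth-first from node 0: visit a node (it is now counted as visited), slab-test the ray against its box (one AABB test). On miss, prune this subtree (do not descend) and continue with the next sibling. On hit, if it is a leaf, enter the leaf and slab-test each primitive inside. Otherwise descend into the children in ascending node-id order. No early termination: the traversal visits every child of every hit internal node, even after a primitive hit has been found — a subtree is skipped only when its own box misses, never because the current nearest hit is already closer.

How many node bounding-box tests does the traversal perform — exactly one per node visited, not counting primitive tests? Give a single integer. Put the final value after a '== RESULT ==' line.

Walk:
N0 x:[-8,29] y:[14,59/2] z:[25,38] -> hit [25,29], descend [1, 2, 3, 5]
  N1 x:[24,29] y:[15,27] z:[76/3,94/3] -> hit [76/3,27] leaf, test {P1@t=76/3, P2(miss)}
  N2 x:[5,13] y:[51/2,59/2] z:[25,85/3] -> miss, prune
  N3 x:[-8,5] y:[14,22] z:[33,38] -> miss, prune
  N5 x:[8,27] y:[29/2,27] z:[100/3,110/3] -> miss, prune

Visited [0, 1, 2, 3, 5]. Tests: 5 box, 1 leaf. Nearest: P1.

== RESULT ==
5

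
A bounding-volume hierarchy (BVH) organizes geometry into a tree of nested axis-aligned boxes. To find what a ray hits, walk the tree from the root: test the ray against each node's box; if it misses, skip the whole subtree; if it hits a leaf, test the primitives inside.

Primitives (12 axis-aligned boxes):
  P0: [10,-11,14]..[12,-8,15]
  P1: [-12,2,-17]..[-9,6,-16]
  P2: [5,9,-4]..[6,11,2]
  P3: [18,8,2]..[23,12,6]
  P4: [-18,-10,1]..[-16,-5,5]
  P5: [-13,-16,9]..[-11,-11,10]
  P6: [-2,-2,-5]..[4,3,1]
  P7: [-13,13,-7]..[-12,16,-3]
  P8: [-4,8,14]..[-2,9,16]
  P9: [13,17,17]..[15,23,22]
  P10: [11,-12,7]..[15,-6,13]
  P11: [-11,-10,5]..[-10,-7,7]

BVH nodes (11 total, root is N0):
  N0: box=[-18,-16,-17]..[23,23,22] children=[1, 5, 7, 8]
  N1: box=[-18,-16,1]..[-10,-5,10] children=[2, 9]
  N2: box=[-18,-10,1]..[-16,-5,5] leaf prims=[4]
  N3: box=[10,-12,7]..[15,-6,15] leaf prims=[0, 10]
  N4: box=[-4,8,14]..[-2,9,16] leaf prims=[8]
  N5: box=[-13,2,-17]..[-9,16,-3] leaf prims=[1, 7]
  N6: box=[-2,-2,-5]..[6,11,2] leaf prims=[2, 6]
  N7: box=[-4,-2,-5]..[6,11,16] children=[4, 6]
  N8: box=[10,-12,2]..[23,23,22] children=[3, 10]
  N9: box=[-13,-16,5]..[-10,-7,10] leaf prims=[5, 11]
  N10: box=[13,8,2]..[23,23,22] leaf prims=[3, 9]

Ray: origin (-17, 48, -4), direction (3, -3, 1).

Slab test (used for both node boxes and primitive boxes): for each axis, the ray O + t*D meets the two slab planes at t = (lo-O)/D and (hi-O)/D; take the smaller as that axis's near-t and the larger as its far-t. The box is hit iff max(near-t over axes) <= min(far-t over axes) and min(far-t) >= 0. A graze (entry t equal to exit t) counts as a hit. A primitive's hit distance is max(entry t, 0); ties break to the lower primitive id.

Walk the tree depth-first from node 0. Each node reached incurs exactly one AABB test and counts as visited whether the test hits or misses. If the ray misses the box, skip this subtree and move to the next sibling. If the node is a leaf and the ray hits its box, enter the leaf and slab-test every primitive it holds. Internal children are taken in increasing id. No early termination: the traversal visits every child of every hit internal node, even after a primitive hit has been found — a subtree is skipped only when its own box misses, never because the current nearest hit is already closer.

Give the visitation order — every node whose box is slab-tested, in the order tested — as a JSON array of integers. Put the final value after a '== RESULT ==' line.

Trace the traversal:
N0 x:[-1/3,40/3] y:[25/3,64/3] z:[-13,26] -> hit [25/3,40/3], descend [1, 5, 7, 8]
  N1 x:[-1/3,7/3] y:[53/3,64/3] z:[5,14] -> miss, prune
  N5 x:[4/3,8/3] y:[32/3,46/3] z:[-13,1] -> miss, prune
  N7 x:[13/3,23/3] y:[37/3,50/3] z:[-1,20] -> miss, prune
  N8 x:[9,40/3] y:[25/3,20] z:[6,26] -> hit [9,40/3], descend [3, 10]
    N3 x:[9,32/3] y:[18,20] z:[11,19] -> miss, prune
    N10 x:[10,40/3] y:[25/3,40/3] z:[6,26] -> hit [10,40/3] leaf, test {P3(miss), P9(miss)}

order=[0, 1, 5, 7, 8, 3, 10]  |boxes|=7  |leaves|=1  hit=miss

== RESULT ==
[0, 1, 5, 7, 8, 3, 10]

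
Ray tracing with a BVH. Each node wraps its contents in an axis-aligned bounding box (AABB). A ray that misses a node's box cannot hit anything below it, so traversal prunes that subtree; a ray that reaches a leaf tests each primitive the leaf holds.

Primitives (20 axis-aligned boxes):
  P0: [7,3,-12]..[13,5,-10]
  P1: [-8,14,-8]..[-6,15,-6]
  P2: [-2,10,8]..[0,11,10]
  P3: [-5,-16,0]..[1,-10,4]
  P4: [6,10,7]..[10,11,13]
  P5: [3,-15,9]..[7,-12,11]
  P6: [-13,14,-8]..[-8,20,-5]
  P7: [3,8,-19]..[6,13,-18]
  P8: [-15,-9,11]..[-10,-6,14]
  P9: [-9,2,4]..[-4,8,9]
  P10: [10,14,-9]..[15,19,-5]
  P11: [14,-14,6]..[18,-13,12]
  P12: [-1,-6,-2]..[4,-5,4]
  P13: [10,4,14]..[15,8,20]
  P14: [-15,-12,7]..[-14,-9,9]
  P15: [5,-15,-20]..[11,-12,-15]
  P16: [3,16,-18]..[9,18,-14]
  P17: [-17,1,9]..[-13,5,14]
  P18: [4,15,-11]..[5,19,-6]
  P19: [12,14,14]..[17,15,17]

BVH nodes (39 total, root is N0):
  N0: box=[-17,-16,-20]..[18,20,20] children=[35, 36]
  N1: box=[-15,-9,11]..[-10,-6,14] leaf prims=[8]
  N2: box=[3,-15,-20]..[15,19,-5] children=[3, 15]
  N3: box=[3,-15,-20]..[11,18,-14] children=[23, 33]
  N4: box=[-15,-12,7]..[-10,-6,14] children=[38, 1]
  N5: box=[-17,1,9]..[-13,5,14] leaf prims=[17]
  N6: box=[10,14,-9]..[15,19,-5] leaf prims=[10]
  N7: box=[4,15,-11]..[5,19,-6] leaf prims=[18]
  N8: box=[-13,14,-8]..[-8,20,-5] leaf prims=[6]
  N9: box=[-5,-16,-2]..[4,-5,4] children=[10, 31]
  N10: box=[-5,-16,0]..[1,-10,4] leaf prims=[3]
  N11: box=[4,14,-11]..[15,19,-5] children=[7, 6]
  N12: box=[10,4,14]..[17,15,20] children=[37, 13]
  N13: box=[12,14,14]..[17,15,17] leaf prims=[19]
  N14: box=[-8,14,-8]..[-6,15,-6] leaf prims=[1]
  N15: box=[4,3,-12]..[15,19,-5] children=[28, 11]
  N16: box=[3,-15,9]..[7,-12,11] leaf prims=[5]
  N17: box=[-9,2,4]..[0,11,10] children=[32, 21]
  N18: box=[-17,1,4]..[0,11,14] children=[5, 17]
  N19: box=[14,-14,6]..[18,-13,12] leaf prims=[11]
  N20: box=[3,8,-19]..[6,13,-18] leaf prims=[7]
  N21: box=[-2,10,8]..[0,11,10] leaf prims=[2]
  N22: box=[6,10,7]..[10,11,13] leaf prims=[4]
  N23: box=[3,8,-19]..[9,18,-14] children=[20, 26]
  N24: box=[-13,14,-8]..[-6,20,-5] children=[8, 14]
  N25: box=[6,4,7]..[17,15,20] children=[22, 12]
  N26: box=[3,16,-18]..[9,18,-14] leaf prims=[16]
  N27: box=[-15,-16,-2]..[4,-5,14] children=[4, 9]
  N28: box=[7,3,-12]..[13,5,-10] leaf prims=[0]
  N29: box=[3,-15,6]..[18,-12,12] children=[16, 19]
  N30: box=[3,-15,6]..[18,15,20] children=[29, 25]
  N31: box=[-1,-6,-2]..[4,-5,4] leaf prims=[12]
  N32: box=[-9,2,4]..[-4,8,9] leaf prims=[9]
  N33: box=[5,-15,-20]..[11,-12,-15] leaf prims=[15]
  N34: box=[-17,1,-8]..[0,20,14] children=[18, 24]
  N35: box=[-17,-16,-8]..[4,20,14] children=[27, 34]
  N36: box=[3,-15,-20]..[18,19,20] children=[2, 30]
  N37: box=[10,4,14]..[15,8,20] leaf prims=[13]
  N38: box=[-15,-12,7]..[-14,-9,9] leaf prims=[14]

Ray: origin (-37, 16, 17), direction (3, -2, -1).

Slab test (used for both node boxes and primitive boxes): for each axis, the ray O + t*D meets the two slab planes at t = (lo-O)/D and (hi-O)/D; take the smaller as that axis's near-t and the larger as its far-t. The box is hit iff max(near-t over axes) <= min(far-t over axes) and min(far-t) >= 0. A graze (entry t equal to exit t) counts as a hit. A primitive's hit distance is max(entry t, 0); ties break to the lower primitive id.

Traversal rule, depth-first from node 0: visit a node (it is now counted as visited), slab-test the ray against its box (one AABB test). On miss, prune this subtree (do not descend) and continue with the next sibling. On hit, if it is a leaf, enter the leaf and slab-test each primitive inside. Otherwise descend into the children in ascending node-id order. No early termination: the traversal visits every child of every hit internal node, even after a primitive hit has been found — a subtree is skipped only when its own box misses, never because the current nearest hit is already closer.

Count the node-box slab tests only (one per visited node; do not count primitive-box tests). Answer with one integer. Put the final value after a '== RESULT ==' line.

Trace the traversal:
N0 x:[20/3,55/3] y:[-2,16] z:[-3,37] -> hit [20/3,16], descend [35, 36]
  N35 x:[20/3,41/3] y:[-2,16] z:[3,25] -> hit [20/3,41/3], descend [27, 34]
    N27 x:[22/3,41/3] y:[21/2,16] z:[3,19] -> hit [21/2,41/3], descend [4, 9]
      N4 x:[22/3,9] y:[11,14] z:[3,10] -> miss, prune
      N9 x:[32/3,41/3] y:[21/2,16] z:[13,19] -> hit [13,41/3], descend [10, 31]
        N10 x:[32/3,38/3] y:[13,16] z:[13,17] -> miss, prune
        N31 x:[12,41/3] y:[21/2,11] z:[13,19] -> miss, prune
    N34 x:[20/3,37/3] y:[-2,15/2] z:[3,25] -> hit [20/3,15/2], descend [18, 24]
      N18 x:[20/3,37/3] y:[5/2,15/2] z:[3,13] -> hit [20/3,15/2], descend [5, 17]
        N5 x:[20/3,8] y:[11/2,15/2] z:[3,8] -> hit [20/3,15/2] leaf, test {P17@t=20/3}
        N17 x:[28/3,37/3] y:[5/2,7] z:[7,13] -> miss, prune
      N24 x:[8,31/3] y:[-2,1] z:[22,25] -> miss, prune
  N36 x:[40/3,55/3] y:[-3/2,31/2] z:[-3,37] -> hit [40/3,31/2], descend [2, 30]
    N2 x:[40/3,52/3] y:[-3/2,31/2] z:[22,37] -> miss, prune
    N30 x:[40/3,55/3] y:[1/2,31/2] z:[-3,11] -> miss, prune

Visited [0, 35, 27, 4, 9, 10, 31, 34, 18, 5, 17, 24, 36, 2, 30]. Tests: 15 box, 1 leaf. Nearest: P17.

== RESULT ==
15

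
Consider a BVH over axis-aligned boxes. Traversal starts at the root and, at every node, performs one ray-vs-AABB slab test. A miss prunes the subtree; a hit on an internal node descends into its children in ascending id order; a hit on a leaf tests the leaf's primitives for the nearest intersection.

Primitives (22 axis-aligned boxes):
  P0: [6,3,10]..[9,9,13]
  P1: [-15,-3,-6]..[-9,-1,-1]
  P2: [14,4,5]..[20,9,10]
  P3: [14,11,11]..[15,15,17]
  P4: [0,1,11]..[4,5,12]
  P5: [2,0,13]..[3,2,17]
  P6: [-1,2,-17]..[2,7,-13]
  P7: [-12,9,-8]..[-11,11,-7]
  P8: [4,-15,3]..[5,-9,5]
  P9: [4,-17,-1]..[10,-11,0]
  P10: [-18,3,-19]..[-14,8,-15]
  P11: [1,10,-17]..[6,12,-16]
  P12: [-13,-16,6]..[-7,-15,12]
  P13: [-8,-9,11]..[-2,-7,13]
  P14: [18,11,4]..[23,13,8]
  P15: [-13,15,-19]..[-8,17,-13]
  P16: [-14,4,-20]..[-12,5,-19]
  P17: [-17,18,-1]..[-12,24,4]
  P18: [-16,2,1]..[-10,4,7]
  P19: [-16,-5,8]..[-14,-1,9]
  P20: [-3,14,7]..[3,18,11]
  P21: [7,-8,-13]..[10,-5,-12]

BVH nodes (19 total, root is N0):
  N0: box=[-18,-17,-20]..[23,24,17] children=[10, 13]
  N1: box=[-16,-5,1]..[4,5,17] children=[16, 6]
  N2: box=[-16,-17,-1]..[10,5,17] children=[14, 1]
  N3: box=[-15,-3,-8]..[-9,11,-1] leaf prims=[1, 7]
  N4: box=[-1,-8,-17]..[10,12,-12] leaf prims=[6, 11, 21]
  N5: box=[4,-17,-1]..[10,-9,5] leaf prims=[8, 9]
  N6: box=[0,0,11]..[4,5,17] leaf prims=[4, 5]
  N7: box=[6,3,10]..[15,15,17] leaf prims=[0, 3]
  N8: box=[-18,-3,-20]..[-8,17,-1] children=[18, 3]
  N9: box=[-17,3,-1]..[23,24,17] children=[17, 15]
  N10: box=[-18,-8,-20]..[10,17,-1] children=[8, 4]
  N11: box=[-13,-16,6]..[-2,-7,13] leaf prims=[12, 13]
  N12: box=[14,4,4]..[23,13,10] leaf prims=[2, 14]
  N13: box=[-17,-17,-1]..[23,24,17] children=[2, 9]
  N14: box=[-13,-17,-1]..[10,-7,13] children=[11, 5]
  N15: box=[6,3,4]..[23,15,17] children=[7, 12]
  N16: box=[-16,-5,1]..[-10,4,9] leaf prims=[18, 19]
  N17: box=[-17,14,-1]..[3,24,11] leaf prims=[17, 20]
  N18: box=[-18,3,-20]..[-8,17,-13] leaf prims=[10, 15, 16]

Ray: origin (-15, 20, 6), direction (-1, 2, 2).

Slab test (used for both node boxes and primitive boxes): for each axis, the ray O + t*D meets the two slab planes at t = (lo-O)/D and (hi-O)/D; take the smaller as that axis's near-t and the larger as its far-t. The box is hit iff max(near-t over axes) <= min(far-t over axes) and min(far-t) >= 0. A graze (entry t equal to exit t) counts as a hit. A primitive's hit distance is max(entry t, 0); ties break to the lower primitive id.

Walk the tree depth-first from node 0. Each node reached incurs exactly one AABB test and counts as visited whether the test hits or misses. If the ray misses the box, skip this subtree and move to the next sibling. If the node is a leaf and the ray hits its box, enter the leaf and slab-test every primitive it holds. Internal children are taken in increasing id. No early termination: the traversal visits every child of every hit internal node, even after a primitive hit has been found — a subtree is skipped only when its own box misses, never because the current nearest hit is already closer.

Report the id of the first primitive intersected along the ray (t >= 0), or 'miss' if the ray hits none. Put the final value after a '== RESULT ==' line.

Traverse from the root:
N0 x:[-38,3] y:[-37/2,2] z:[-13,11/2] -> hit [-13,2], descend [10, 13]
  N10 x:[-25,3] y:[-14,-3/2] z:[-13,-7/2] -> miss, prune
  N13 x:[-38,2] y:[-37/2,2] z:[-7/2,11/2] -> hit [-7/2,2], descend [2, 9]
    N2 x:[-25,1] y:[-37/2,-15/2] z:[-7/2,11/2] -> miss, prune
    N9 x:[-38,2] y:[-17/2,2] z:[-7/2,11/2] -> hit [-7/2,2], descend [15, 17]
      N15 x:[-38,-21] y:[-17/2,-5/2] z:[-1,11/2] -> miss, prune
      N17 x:[-18,2] y:[-3,2] z:[-7/2,5/2] -> hit [-3,2] leaf, test {P17(miss), P20(miss)}

Visited [0, 10, 13, 2, 9, 15, 17]. Tests: 7 box, 1 leaf. Nearest: miss.

== RESULT ==
miss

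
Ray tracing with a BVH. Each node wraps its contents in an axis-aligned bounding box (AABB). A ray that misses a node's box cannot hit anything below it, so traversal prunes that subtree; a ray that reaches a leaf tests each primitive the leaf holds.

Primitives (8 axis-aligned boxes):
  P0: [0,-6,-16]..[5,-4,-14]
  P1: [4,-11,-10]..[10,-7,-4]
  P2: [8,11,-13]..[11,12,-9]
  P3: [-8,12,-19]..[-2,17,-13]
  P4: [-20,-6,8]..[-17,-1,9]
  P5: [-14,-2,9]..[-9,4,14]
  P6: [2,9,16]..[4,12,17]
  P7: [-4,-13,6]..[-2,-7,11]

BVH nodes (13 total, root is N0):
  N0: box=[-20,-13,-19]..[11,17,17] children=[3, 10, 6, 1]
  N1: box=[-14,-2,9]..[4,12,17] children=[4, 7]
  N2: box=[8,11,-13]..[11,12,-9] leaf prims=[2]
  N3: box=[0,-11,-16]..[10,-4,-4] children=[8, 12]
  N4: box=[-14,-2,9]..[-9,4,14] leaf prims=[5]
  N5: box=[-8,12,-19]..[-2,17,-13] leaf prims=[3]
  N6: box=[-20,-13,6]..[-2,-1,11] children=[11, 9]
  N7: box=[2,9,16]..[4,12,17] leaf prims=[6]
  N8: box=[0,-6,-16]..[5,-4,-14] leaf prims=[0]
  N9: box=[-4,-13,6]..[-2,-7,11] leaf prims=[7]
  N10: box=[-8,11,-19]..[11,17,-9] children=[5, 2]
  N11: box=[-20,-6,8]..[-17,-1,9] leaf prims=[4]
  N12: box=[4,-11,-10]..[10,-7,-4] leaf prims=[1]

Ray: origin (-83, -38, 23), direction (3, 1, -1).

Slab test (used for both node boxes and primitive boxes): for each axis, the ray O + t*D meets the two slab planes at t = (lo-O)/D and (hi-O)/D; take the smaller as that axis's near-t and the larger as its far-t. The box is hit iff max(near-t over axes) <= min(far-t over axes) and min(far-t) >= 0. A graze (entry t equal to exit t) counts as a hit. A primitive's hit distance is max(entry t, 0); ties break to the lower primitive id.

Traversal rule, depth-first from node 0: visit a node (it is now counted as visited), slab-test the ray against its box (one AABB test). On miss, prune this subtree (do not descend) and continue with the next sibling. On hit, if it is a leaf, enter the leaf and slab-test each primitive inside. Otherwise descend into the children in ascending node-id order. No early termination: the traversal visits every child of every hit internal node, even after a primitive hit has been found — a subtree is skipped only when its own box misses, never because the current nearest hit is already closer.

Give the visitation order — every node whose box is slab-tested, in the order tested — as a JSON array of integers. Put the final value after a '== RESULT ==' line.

Traverse from the root:
N0 x:[21,94/3] y:[25,55] z:[6,42] -> hit [25,94/3], descend [1, 3, 6, 10]
  N1 x:[23,29] y:[36,50] z:[6,14] -> miss, prune
  N3 x:[83/3,31] y:[27,34] z:[27,39] -> hit [83/3,31], descend [8, 12]
    N8 x:[83/3,88/3] y:[32,34] z:[37,39] -> miss, prune
    N12 x:[29,31] y:[27,31] z:[27,33] -> hit [29,31] leaf, test {P1@t=29}
  N6 x:[21,27] y:[25,37] z:[12,17] -> miss, prune
  N10 x:[25,94/3] y:[49,55] z:[32,42] -> miss, prune

Visited [0, 1, 3, 8, 12, 6, 10]. Tests: 7 box, 1 leaf. Nearest: P1.

== RESULT ==
[0, 1, 3, 8, 12, 6, 10]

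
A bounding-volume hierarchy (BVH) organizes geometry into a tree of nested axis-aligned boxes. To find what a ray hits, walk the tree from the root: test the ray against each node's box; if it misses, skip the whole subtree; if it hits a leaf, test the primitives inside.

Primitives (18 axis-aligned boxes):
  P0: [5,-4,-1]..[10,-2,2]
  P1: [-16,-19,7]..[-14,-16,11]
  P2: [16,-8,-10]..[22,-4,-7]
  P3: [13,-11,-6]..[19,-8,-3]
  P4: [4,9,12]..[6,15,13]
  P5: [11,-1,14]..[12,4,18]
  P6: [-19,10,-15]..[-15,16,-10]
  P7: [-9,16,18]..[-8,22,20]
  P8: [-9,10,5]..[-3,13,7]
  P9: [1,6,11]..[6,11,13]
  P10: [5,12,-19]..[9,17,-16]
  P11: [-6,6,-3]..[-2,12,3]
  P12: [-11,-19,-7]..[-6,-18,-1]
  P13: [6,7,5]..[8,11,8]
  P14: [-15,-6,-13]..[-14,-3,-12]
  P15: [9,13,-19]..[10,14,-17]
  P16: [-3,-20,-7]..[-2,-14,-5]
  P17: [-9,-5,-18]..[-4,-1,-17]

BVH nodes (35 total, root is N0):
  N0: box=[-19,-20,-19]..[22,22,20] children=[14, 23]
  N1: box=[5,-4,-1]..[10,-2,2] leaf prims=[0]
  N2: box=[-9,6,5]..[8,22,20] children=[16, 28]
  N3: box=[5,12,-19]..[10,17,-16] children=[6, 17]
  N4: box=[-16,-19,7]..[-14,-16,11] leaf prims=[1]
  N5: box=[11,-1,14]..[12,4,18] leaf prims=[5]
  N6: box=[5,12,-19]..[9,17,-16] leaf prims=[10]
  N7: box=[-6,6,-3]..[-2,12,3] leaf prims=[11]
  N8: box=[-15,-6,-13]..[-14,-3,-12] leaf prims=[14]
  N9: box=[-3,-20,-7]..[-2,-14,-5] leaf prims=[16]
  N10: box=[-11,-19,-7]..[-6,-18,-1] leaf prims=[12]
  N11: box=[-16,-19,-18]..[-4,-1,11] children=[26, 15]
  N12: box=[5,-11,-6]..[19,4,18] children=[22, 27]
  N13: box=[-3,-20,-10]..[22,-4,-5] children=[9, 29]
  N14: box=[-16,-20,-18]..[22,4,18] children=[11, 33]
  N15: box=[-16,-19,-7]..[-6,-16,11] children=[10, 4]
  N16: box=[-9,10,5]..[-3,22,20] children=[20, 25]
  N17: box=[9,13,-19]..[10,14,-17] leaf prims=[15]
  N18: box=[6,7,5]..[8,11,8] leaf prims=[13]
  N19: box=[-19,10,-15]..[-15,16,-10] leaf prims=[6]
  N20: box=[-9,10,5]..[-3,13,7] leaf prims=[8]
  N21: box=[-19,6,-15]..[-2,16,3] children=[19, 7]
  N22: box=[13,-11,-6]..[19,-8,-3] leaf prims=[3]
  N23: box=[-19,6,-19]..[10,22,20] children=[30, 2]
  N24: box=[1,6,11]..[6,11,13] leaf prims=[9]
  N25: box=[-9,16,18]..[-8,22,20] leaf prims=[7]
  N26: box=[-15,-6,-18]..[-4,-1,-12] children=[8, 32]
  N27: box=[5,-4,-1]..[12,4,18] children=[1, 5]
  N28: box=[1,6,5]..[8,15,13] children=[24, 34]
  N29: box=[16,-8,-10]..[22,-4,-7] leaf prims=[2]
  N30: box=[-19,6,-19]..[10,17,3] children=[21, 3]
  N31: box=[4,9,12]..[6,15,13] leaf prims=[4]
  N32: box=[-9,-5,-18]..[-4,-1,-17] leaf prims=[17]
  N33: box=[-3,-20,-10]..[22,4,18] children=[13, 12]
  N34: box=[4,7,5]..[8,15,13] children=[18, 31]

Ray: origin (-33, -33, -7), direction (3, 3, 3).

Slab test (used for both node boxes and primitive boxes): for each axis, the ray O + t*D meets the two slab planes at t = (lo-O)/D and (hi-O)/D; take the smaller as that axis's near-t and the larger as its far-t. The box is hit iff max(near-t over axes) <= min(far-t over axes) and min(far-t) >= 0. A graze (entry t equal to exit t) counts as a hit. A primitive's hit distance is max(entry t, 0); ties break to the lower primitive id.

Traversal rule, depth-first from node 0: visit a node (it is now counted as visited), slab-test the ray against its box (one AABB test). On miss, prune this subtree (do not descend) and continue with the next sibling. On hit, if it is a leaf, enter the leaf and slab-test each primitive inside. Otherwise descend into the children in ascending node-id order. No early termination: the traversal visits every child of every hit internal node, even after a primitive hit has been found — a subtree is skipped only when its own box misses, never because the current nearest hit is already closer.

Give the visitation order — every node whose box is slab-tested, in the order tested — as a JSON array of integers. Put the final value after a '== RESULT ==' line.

Walk:
N0 x:[14/3,55/3] y:[13/3,55/3] z:[-4,9] -> hit [14/3,9], descend [14, 23]
  N14 x:[17/3,55/3] y:[13/3,37/3] z:[-11/3,25/3] -> hit [17/3,25/3], descend [11, 33]
    N11 x:[17/3,29/3] y:[14/3,32/3] z:[-11/3,6] -> hit [17/3,6], descend [15, 26]
      N15 x:[17/3,9] y:[14/3,17/3] z:[0,6] -> hit [17/3,17/3], descend [4, 10]
        N4 x:[17/3,19/3] y:[14/3,17/3] z:[14/3,6] -> hit [17/3,17/3] leaf, test {P1@t=17/3}
        N10 x:[22/3,9] y:[14/3,5] z:[0,2] -> miss, prune
      N26 x:[6,29/3] y:[9,32/3] z:[-11/3,-5/3] -> miss, prune
    N33 x:[10,55/3] y:[13/3,37/3] z:[-1,25/3] -> miss, prune
  N23 x:[14/3,43/3] y:[13,55/3] z:[-4,9] -> miss, prune

Summary -> nodes [0, 14, 11, 15, 4, 10, 26, 33, 23]; box-tests=9; leaf-entries=1; first=P1

== RESULT ==
[0, 14, 11, 15, 4, 10, 26, 33, 23]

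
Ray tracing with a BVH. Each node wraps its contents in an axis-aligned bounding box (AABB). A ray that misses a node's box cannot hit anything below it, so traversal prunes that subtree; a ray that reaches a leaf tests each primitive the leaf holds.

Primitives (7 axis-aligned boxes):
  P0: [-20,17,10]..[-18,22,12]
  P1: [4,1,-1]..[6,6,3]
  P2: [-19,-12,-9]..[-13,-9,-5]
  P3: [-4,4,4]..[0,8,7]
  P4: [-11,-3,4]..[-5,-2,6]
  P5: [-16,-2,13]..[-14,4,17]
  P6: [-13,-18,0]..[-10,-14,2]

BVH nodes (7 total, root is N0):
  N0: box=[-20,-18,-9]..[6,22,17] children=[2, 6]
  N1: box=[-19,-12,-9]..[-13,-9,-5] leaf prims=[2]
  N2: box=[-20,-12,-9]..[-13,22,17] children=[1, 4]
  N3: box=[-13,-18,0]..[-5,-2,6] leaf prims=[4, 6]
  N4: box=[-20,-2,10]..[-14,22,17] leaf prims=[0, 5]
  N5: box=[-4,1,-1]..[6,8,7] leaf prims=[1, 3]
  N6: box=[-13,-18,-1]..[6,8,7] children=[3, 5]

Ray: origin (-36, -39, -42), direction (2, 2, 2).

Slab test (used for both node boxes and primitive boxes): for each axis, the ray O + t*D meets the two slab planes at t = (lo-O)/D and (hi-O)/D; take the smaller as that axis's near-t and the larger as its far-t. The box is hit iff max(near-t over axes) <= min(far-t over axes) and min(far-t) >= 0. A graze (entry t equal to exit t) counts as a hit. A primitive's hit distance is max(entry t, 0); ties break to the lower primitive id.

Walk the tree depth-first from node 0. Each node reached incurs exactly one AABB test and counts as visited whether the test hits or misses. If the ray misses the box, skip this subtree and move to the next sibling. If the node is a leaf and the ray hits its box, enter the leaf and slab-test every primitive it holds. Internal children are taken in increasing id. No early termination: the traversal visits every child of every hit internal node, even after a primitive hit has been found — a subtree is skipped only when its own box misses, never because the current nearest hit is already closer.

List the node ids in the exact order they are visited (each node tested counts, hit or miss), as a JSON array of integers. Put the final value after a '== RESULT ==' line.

Walk:
N0 x:[8,21] y:[21/2,61/2] z:[33/2,59/2] -> hit [33/2,21], descend [2, 6]
  N2 x:[8,23/2] y:[27/2,61/2] z:[33/2,59/2] -> miss, prune
  N6 x:[23/2,21] y:[21/2,47/2] z:[41/2,49/2] -> hit [41/2,21], descend [3, 5]
    N3 x:[23/2,31/2] y:[21/2,37/2] z:[21,24] -> miss, prune
    N5 x:[16,21] y:[20,47/2] z:[41/2,49/2] -> hit [41/2,21] leaf, test {P1@t=41/2, P3(miss)}

order=[0, 2, 6, 3, 5]  |boxes|=5  |leaves|=1  hit=P1

== RESULT ==
[0, 2, 6, 3, 5]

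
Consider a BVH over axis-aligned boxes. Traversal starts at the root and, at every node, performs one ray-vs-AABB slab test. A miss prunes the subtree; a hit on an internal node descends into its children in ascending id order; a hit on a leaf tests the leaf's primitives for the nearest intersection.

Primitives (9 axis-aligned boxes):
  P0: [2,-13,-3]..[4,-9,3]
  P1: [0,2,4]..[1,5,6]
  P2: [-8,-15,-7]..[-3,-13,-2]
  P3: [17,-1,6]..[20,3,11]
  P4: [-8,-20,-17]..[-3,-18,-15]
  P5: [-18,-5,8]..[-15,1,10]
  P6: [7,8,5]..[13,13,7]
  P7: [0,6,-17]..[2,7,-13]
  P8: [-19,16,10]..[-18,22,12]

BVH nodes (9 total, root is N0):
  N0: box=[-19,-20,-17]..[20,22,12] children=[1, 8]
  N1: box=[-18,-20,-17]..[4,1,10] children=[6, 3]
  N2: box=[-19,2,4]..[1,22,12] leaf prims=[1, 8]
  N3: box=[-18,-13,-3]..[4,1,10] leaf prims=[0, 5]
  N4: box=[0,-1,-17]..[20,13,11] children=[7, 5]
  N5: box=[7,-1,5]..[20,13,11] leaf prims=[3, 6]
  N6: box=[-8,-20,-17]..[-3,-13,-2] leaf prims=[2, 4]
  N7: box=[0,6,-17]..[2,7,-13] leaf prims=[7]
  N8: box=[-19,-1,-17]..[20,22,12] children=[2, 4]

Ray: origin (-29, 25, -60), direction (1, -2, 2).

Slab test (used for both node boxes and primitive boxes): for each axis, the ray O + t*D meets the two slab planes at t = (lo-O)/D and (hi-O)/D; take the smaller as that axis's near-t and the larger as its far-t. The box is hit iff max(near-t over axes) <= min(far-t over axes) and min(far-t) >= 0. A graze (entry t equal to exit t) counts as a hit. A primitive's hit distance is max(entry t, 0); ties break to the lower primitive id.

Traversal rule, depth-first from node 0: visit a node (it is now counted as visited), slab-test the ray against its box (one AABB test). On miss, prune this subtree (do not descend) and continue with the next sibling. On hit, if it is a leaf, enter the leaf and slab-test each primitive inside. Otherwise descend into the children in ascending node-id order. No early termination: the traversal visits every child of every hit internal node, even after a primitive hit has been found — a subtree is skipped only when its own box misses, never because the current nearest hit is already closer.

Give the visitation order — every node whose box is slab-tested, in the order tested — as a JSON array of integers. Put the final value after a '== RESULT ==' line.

Traverse from the root:
N0 x:[10,49] y:[3/2,45/2] z:[43/2,36] -> hit [43/2,45/2], descend [1, 8]
  N1 x:[11,33] y:[12,45/2] z:[43/2,35] -> hit [43/2,45/2], descend [3, 6]
    N3 x:[11,33] y:[12,19] z:[57/2,35] -> miss, prune
    N6 x:[21,26] y:[19,45/2] z:[43/2,29] -> hit [43/2,45/2] leaf, test {P2(miss), P4@t=43/2}
  N8 x:[10,49] y:[3/2,13] z:[43/2,36] -> miss, prune

Visited [0, 1, 3, 6, 8]. Tests: 5 box, 1 leaf. Nearest: P4.

== RESULT ==
[0, 1, 3, 6, 8]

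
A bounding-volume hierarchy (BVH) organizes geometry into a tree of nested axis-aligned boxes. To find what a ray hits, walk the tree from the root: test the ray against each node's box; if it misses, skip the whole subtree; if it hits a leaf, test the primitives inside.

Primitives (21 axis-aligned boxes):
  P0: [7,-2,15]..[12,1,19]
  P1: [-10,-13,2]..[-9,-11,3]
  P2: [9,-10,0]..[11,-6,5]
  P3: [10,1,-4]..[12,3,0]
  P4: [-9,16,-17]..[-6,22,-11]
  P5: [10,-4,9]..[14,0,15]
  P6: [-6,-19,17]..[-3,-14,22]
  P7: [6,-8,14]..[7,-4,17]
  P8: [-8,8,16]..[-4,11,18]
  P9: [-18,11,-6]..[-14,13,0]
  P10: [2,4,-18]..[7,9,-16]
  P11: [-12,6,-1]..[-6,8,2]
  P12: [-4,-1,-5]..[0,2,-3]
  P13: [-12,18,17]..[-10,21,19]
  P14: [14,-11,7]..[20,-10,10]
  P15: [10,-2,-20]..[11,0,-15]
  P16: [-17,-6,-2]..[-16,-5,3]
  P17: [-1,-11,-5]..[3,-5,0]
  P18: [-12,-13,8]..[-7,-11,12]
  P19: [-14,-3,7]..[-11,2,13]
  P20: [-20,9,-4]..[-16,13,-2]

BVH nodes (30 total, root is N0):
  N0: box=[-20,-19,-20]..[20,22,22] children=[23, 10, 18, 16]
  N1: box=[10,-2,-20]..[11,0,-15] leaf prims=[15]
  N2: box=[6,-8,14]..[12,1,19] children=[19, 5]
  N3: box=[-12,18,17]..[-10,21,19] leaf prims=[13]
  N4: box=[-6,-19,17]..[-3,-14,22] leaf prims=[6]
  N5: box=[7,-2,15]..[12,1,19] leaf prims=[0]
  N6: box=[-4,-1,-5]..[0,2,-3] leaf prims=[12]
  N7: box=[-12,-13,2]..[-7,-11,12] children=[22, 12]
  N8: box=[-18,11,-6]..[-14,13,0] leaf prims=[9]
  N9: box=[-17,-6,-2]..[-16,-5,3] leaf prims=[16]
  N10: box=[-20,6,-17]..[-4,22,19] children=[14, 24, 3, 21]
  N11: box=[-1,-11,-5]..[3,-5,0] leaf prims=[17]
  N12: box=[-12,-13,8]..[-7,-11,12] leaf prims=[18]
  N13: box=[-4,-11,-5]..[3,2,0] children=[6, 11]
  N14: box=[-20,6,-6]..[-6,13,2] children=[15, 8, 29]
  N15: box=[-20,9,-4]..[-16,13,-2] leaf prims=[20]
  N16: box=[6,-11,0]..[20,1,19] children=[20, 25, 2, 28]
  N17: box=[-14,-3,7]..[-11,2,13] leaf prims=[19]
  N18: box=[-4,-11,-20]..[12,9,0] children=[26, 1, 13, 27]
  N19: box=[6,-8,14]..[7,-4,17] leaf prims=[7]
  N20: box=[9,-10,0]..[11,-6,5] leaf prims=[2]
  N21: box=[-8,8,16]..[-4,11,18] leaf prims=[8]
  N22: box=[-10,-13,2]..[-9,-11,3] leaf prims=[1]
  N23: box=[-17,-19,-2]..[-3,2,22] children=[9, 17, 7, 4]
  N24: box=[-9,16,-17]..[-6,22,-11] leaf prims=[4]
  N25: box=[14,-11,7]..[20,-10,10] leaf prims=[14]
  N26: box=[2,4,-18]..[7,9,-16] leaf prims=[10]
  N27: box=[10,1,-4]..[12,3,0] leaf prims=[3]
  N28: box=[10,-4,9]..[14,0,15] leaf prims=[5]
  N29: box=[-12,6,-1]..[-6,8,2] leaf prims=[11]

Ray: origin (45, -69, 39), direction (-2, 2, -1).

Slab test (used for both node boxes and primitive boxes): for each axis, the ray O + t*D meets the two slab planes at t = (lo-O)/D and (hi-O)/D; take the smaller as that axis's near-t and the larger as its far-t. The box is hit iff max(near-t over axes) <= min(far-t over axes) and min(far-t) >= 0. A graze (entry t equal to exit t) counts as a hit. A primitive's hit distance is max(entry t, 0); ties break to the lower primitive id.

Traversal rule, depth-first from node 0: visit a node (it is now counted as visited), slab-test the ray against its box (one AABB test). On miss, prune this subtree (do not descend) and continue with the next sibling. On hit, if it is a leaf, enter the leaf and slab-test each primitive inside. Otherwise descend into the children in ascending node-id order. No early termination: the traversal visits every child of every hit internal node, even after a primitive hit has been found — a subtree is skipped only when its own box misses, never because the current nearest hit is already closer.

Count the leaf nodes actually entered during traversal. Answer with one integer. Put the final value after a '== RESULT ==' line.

Traverse from the root:
N0 x:[25/2,65/2] y:[25,91/2] z:[17,59] -> hit [25,65/2], descend [10, 16, 18, 23]
  N10 x:[49/2,65/2] y:[75/2,91/2] z:[20,56] -> miss, prune
  N16 x:[25/2,39/2] y:[29,35] z:[20,39] -> miss, prune
  N18 x:[33/2,49/2] y:[29,39] z:[39,59] -> miss, prune
  N23 x:[24,31] y:[25,71/2] z:[17,41] -> hit [25,31], descend [4, 7, 9, 17]
    N4 x:[24,51/2] y:[25,55/2] z:[17,22] -> miss, prune
    N7 x:[26,57/2] y:[28,29] z:[27,37] -> hit [28,57/2], descend [12, 22]
      N12 x:[26,57/2] y:[28,29] z:[27,31] -> hit [28,57/2] leaf, test {P18@t=28}
      N22 x:[27,55/2] y:[28,29] z:[36,37] -> miss, prune
    N9 x:[61/2,31] y:[63/2,32] z:[36,41] -> miss, prune
    N17 x:[28,59/2] y:[33,71/2] z:[26,32] -> miss, prune

order=[0, 10, 16, 18, 23, 4, 7, 12, 22, 9, 17]  |boxes|=11  |leaves|=1  hit=P18

== RESULT ==
1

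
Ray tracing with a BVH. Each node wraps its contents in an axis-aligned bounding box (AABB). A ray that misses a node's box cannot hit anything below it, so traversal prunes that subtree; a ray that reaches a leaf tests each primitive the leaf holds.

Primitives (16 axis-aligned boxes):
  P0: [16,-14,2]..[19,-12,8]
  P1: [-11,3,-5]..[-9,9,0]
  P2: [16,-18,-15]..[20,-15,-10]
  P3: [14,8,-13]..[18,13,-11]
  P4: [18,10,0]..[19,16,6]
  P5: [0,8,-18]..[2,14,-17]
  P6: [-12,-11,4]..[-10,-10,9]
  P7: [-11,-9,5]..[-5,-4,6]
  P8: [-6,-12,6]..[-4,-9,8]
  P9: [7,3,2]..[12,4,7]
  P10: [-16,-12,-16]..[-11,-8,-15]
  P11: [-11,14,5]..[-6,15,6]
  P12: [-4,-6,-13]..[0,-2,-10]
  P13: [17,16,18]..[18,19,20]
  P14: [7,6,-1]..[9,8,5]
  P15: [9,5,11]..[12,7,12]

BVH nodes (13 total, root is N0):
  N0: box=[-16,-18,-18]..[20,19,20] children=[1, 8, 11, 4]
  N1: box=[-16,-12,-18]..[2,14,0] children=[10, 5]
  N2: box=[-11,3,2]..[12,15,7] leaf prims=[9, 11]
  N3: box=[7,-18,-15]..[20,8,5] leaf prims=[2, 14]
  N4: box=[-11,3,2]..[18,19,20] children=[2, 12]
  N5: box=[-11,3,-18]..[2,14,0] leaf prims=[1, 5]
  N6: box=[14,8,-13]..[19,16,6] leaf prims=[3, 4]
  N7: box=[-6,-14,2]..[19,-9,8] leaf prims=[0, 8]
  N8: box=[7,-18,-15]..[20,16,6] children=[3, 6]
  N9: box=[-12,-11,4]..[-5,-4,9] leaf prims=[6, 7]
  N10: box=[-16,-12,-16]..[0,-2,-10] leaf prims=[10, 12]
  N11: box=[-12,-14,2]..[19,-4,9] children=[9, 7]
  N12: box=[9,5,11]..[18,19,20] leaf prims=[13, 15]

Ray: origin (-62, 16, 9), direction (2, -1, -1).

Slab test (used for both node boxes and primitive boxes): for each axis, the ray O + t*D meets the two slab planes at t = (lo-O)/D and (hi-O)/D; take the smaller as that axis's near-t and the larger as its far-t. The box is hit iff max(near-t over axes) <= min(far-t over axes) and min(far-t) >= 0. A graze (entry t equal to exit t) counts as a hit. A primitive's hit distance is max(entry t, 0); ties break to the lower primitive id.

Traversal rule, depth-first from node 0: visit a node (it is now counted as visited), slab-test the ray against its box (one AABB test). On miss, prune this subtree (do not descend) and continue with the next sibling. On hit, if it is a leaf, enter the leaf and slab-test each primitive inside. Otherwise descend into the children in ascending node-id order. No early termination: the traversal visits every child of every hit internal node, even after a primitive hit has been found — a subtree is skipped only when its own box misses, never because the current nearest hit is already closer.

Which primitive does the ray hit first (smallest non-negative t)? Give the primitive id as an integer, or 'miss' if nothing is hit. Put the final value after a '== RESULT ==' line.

Trace the traversal:
N0 x:[23,41] y:[-3,34] z:[-11,27] -> hit [23,27], descend [1, 4, 8, 11]
  N1 x:[23,32] y:[2,28] z:[9,27] -> hit [23,27], descend [5, 10]
    N5 x:[51/2,32] y:[2,13] z:[9,27] -> miss, prune
    N10 x:[23,31] y:[18,28] z:[19,25] -> hit [23,25] leaf, test {P10@t=24, P12(miss)}
  N4 x:[51/2,40] y:[-3,13] z:[-11,7] -> miss, prune
  N8 x:[69/2,41] y:[0,34] z:[3,24] -> miss, prune
  N11 x:[25,81/2] y:[20,30] z:[0,7] -> miss, prune

Summary -> nodes [0, 1, 5, 10, 4, 8, 11]; box-tests=7; leaf-entries=1; first=P10

== RESULT ==
10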